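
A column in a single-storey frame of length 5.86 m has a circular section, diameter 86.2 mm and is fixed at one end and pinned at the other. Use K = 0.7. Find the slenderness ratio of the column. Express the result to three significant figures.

For a solid circle r = d/4 = 86.2/4 = 21.55 mm
L_e = K·L = 0.7 × 5.86 m = 4.102 m = 4102.0 mm
λ = L_e / r_min = 4102.0 / 21.55 = 190

λ ≈ 190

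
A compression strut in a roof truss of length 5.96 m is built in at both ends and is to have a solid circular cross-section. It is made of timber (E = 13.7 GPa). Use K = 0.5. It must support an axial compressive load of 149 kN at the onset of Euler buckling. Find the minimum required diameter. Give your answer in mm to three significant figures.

L_e = K·L = 0.5 × 5.96 = 2.980 m
Required I = P_cr·L_e²/(π²E) = 1.490×10^5 × 2.980² / (π² × 1.37×10^10) = 9.786×10^-6 m⁴
I_req = 9.786×10^6 mm⁴
Solid circle: I = πd⁴/64  ⇒  d = (64I/π)^(1/4) = (64×9.786×10^6/π)^(1/4) = 119 mm

d ≈ 119 mm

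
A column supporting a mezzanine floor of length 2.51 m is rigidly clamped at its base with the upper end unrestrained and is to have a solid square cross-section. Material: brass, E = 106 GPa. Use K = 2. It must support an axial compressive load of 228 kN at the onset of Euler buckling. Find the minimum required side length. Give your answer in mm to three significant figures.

a ≈ 90.1 mm

L_e = K·L = 2 × 2.51 = 5.020 m
Required I = P_cr·L_e²/(π²E) = 2.280×10^5 × 5.020² / (π² × 1.06×10^11) = 5.492×10^-6 m⁴
I_req = 5.492×10^6 mm⁴
Solid square: I = a⁴/12  ⇒  a = (12I)^(1/4) = (12×5.492×10^6)^(1/4) = 90.1 mm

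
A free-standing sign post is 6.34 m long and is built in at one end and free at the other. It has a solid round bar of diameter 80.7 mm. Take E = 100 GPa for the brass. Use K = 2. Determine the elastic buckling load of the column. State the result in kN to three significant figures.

I = πd⁴/64 = π×80.7⁴/64 = 2.082×10^6 mm⁴
I = 2.082×10^6 mm⁴ = 2.082×10^-6 m⁴
Effective length L_e = K·L = 2 × 6.34 = 12.68 m
P_cr = π²EI / L_e² = π² × 100×10⁹ × 2.082×10^-6 / 12.68² = 1.278×10^4 N

P_cr ≈ 12.8 kN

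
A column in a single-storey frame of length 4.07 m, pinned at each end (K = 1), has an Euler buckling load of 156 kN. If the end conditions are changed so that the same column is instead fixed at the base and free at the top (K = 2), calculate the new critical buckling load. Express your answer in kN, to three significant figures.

P_cr ≈ 39.0 kN

P_cr ∝ 1/K², so P_cr,new = P_cr,old × (K_old/K_new)² = 156 × (1/2)²
= 156 × 0.2500 = 39.0 kN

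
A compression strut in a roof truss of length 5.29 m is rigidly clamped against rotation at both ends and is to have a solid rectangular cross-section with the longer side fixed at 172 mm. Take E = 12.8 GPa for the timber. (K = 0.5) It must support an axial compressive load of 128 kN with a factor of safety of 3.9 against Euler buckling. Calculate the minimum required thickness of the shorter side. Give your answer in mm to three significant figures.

b ≈ 124 mm

Required P_cr = n·P = 3.9 × 128 = 499.2 kN
L_e = K·L = 0.5 × 5.29 = 2.645 m
Required I = P_cr·L_e²/(π²E) = 4.992×10^5 × 2.645² / (π² × 1.28×10^10) = 2.764×10^-5 m⁴
I_req = 2.764×10^7 mm⁴
Rectangle, weak axis: I_min = h·b³/12 with h = 172 mm fixed  ⇒  b = (12I/h)^(1/3) = 124 mm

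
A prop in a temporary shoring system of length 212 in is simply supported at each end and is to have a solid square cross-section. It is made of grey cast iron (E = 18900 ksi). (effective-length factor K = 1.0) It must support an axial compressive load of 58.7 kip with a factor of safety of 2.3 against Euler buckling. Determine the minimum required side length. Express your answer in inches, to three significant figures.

a ≈ 4.44 in

Required P_cr = n·P = 2.3 × 58.7 = 135.0 kip
L_e = K·L = 1 × 212 = 212.0 in
Required I = P_cr·L_e²/(π²E) = 1.350×10^5 × 212.0² / (π² × 1.89×10^7) = 32.53 in⁴
Solid square: I = a⁴/12  ⇒  a = (12I)^(1/4) = (12×32.53)^(1/4) = 4.44 in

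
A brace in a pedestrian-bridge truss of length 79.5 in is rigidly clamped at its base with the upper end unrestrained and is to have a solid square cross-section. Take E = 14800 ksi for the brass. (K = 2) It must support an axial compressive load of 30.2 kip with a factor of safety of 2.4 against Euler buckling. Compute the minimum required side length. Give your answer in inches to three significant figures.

a ≈ 3.50 in

Required P_cr = n·P = 2.4 × 30.2 = 72.48 kip
L_e = K·L = 2 × 79.5 = 159.0 in
Required I = P_cr·L_e²/(π²E) = 7.248×10^4 × 159.0² / (π² × 1.48×10^7) = 12.54 in⁴
Solid square: I = a⁴/12  ⇒  a = (12I)^(1/4) = (12×12.54)^(1/4) = 3.50 in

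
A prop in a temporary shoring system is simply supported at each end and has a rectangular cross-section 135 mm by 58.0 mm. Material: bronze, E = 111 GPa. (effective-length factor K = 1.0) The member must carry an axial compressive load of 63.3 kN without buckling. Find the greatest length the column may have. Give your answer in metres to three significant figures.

Buckling occurs about the weak axis: I_min = h·b³/12 with b = 58.0 mm (the shorter side).
I_min = 135×58.0³/12 = 2.195×10^6 mm⁴
I = 2.195×10^-6 m⁴
At the buckling limit P_cr = P = 6.330×10^4 N
From P_cr = π²EI/(K·L)²:  L = (1/K)·√(π²EI/P_cr) = (1/1)·√(π²×1.11×10^11×2.195×10^-6/6.330×10^4)
L = 6.16 m

L_max ≈ 6.16 m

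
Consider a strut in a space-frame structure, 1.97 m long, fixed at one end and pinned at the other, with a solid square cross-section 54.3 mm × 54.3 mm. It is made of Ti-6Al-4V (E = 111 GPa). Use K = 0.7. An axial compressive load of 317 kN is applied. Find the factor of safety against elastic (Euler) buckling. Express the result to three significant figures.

n ≈ 1.32

I = a⁴/12 = 54.3⁴/12 = 7.245×10^5 mm⁴
I = 7.245×10^5 mm⁴ = 7.245×10^-7 m⁴
Effective length L_e = K·L = 0.7 × 1.97 = 1.379 m
P_cr = π²EI / L_e² = π² × 111×10⁹ × 7.245×10^-7 / 1.379² = 4.174×10^5 N
Factor of safety n = P_cr / P = 417.36 / 317 = 1.32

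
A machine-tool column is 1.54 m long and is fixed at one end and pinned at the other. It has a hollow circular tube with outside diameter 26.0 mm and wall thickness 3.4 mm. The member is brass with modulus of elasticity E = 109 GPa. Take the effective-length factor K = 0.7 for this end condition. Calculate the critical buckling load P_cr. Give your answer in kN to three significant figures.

P_cr ≈ 14.6 kN

Inner diameter d_i = 26.0 − 2×3.4 = 19.20 mm
I = π(d_o⁴ − d_i⁴)/64 = π(26.0⁴ − 19.20⁴)/64 = 1.576×10^4 mm⁴
I = 1.576×10^4 mm⁴ = 1.576×10^-8 m⁴
Effective length L_e = K·L = 0.7 × 1.54 = 1.078 m
P_cr = π²EI / L_e² = π² × 109×10⁹ × 1.576×10^-8 / 1.078² = 1.459×10^4 N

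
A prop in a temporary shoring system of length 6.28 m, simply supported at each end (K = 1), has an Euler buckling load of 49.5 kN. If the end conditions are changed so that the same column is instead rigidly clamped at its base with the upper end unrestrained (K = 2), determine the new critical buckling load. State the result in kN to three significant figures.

P_cr ∝ 1/K², so P_cr,new = P_cr,old × (K_old/K_new)² = 49.5 × (1/2)²
= 49.5 × 0.2500 = 12.4 kN

P_cr ≈ 12.4 kN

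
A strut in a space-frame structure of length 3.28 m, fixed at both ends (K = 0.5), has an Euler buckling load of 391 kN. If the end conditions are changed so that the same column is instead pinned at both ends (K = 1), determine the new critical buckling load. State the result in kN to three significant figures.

P_cr ≈ 97.8 kN

P_cr ∝ 1/K², so P_cr,new = P_cr,old × (K_old/K_new)² = 391 × (0.5/1)²
= 391 × 0.2500 = 97.8 kN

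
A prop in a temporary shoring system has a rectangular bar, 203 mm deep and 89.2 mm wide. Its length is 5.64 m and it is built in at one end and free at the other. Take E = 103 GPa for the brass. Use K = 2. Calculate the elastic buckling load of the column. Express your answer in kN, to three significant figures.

Buckling occurs about the weak axis: I_min = h·b³/12 with b = 89.2 mm (the shorter side).
I_min = 203×89.2³/12 = 1.201×10^7 mm⁴
I = 1.201×10^7 mm⁴ = 1.201×10^-5 m⁴
Effective length L_e = K·L = 2 × 5.64 = 11.28 m
P_cr = π²EI / L_e² = π² × 103×10⁹ × 1.201×10^-5 / 11.28² = 9.592×10^4 N

P_cr ≈ 95.9 kN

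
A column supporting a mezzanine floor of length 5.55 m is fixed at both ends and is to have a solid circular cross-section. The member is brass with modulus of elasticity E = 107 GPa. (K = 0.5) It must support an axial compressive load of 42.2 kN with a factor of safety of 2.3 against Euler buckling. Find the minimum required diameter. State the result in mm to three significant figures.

Required P_cr = n·P = 2.3 × 42.2 = 97.06 kN
L_e = K·L = 0.5 × 5.55 = 2.775 m
Required I = P_cr·L_e²/(π²E) = 9.706×10^4 × 2.775² / (π² × 1.07×10^11) = 7.078×10^-7 m⁴
I_req = 7.078×10^5 mm⁴
Solid circle: I = πd⁴/64  ⇒  d = (64I/π)^(1/4) = (64×7.078×10^5/π)^(1/4) = 61.6 mm

d ≈ 61.6 mm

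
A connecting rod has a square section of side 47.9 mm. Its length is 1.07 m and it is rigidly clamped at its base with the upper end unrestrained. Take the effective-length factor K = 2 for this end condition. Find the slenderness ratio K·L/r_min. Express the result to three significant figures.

I = a⁴/12 = 47.9⁴/12 = 4.387×10^5 mm⁴
A = 2.294×10^3 mm²;  r_min = √(I/A) = √(4.387×10^5/2.294×10^3) = 13.83 mm
L_e = K·L = 2 × 1.07 m = 2.140 m = 2140.0 mm
λ = L_e / r_min = 2140.0 / 13.83 = 155

λ ≈ 155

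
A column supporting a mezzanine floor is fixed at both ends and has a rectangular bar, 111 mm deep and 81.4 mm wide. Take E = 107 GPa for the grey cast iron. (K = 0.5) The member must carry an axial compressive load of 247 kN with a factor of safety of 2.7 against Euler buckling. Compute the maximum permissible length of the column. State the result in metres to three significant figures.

L_max ≈ 5.62 m

Buckling occurs about the weak axis: I_min = h·b³/12 with b = 81.4 mm (the shorter side).
I_min = 111×81.4³/12 = 4.989×10^6 mm⁴
I = 4.989×10^-6 m⁴
Required critical load P_cr = n·P = 2.7 × 247 = 666.9 kN = 6.669×10^5 N
From P_cr = π²EI/(K·L)²:  L = (1/K)·√(π²EI/P_cr) = (1/0.5)·√(π²×1.07×10^11×4.989×10^-6/6.669×10^5)
L = 5.62 m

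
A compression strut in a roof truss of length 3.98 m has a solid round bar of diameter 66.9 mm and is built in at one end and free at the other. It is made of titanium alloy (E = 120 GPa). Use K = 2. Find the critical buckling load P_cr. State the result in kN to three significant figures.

I = πd⁴/64 = π×66.9⁴/64 = 9.833×10^5 mm⁴
I = 9.833×10^5 mm⁴ = 9.833×10^-7 m⁴
Effective length L_e = K·L = 2 × 3.98 = 7.960 m
P_cr = π²EI / L_e² = π² × 120×10⁹ × 9.833×10^-7 / 7.960² = 1.838×10^4 N

P_cr ≈ 18.4 kN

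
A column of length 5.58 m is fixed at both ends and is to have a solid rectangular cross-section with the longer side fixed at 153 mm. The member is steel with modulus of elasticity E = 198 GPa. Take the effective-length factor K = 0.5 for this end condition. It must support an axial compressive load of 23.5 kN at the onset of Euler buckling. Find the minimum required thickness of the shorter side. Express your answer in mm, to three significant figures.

b ≈ 19.4 mm

L_e = K·L = 0.5 × 5.58 = 2.790 m
Required I = P_cr·L_e²/(π²E) = 2.350×10^4 × 2.790² / (π² × 1.98×10^11) = 9.361×10^-8 m⁴
I_req = 9.361×10^4 mm⁴
Rectangle, weak axis: I_min = h·b³/12 with h = 153 mm fixed  ⇒  b = (12I/h)^(1/3) = 19.4 mm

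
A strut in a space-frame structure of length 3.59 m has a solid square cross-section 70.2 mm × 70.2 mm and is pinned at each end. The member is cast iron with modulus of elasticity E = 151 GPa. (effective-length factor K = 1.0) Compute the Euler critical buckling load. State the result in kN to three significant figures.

I = a⁴/12 = 70.2⁴/12 = 2.024×10^6 mm⁴
I = 2.024×10^6 mm⁴ = 2.024×10^-6 m⁴
Effective length L_e = K·L = 1 × 3.59 = 3.590 m
P_cr = π²EI / L_e² = π² × 151×10⁹ × 2.024×10^-6 / 3.590² = 2.340×10^5 N

P_cr ≈ 234 kN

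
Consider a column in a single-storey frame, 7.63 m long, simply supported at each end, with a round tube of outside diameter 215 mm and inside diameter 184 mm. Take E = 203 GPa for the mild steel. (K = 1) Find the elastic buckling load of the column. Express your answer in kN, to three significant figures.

d_o = 215 mm, d_i = 184 mm
I = π(d_o⁴ − d_i⁴)/64 = π(215⁴ − 184.0⁴)/64 = 4.862×10^7 mm⁴
I = 4.862×10^7 mm⁴ = 4.862×10^-5 m⁴
Effective length L_e = K·L = 1 × 7.63 = 7.630 m
P_cr = π²EI / L_e² = π² × 203×10⁹ × 4.862×10^-5 / 7.630² = 1.673×10^6 N

P_cr ≈ 1670 kN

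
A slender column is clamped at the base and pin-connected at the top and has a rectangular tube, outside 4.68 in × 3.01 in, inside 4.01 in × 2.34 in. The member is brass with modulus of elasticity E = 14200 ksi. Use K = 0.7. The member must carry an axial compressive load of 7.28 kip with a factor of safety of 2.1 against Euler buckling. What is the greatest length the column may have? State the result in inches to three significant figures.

Weak-axis I_min = (h_o·b_o³ − h_i·b_i³)/12 with b_o = 3.01, b_i = 2.340 in (shorter outer/inner sides).
I_min = (4.68×3.01³ − 4.010×2.340³)/12 = 6.354 in⁴
Required critical load P_cr = n·P = 2.1 × 7.28 = 15.29 kip = 1.529×10^4 lb
From P_cr = π²EI/(K·L)²:  L = (1/K)·√(π²EI/P_cr) = (1/0.7)·√(π²×1.42×10^7×6.354/1.529×10^4)
L = 345 in

L_max ≈ 345 in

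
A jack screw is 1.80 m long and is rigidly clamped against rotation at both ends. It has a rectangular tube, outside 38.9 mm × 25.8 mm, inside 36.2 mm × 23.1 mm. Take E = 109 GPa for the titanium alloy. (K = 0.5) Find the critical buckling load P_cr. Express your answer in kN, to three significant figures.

P_cr ≈ 24.6 kN

Weak-axis I_min = (h_o·b_o³ − h_i·b_i³)/12 with b_o = 25.8, b_i = 23.10 mm (shorter outer/inner sides).
I_min = (38.9×25.8³ − 36.20×23.10³)/12 = 1.849×10^4 mm⁴
I = 1.849×10^4 mm⁴ = 1.849×10^-8 m⁴
Effective length L_e = K·L = 0.5 × 1.80 = 0.9000 m
P_cr = π²EI / L_e² = π² × 109×10⁹ × 1.849×10^-8 / 0.9000² = 2.455×10^4 N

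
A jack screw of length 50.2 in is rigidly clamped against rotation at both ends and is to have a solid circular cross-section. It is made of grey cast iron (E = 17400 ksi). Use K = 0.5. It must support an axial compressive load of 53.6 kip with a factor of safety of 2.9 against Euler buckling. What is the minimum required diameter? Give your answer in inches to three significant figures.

d ≈ 1.85 in

Required P_cr = n·P = 2.9 × 53.6 = 155.4 kip
L_e = K·L = 0.5 × 50.2 = 25.10 in
Required I = P_cr·L_e²/(π²E) = 1.554×10^5 × 25.10² / (π² × 1.74×10^7) = 0.5702 in⁴
Solid circle: I = πd⁴/64  ⇒  d = (64I/π)^(1/4) = (64×0.5702/π)^(1/4) = 1.85 in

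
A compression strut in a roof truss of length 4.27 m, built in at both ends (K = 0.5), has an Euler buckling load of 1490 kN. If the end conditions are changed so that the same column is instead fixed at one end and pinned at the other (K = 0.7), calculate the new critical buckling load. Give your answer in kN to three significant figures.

P_cr ∝ 1/K², so P_cr,new = P_cr,old × (K_old/K_new)² = 1490 × (0.5/0.7)²
= 1490 × 0.5102 = 760 kN

P_cr ≈ 760 kN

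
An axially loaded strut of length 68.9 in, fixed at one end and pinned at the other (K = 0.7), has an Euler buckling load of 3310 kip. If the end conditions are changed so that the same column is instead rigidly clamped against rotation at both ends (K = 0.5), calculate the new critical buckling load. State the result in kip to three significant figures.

P_cr ∝ 1/K², so P_cr,new = P_cr,old × (K_old/K_new)² = 3310 × (0.7/0.5)²
= 3310 × 1.960 = 6490 kip

P_cr ≈ 6490 kip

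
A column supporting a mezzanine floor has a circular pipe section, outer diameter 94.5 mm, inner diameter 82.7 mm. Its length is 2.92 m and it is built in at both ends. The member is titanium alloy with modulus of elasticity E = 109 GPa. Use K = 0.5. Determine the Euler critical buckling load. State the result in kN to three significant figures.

P_cr ≈ 817 kN

d_o = 94.5 mm, d_i = 82.7 mm
I = π(d_o⁴ − d_i⁴)/64 = π(94.5⁴ − 82.70⁴)/64 = 1.619×10^6 mm⁴
I = 1.619×10^6 mm⁴ = 1.619×10^-6 m⁴
Effective length L_e = K·L = 0.5 × 2.92 = 1.460 m
P_cr = π²EI / L_e² = π² × 109×10⁹ × 1.619×10^-6 / 1.460² = 8.169×10^5 N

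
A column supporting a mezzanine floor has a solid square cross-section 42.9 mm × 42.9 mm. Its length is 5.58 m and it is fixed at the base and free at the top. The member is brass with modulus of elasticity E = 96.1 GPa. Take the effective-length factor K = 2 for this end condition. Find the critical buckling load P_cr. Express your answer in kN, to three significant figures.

P_cr ≈ 2.15 kN

I = a⁴/12 = 42.9⁴/12 = 2.823×10^5 mm⁴
I = 2.823×10^5 mm⁴ = 2.823×10^-7 m⁴
Effective length L_e = K·L = 2 × 5.58 = 11.16 m
P_cr = π²EI / L_e² = π² × 96.1×10⁹ × 2.823×10^-7 / 11.16² = 2.150×10^3 N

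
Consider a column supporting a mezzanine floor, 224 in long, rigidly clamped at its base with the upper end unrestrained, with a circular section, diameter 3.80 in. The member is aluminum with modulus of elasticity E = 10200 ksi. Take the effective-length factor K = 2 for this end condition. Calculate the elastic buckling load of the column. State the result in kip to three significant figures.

I = πd⁴/64 = π×3.80⁴/64 = 10.24 in⁴
Effective length L_e = K·L = 2 × 224 = 448.0 in
P_cr = π²EI / L_e² = π² × 10200×10³ × 10.24 / 448.0² = 5.134×10^3 lb

P_cr ≈ 5.13 kip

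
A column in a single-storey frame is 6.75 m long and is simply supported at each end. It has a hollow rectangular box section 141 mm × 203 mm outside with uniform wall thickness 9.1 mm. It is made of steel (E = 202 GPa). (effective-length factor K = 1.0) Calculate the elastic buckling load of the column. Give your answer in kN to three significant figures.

P_cr ≈ 827 kN

Inner dimensions: h_i = 203 − 2×9.1 = 184.8 mm, b_i = 141 − 2×9.1 = 122.8 mm
Weak-axis I_min = (h_o·b_o³ − h_i·b_i³)/12 with b_o = 141, b_i = 122.8 mm (shorter outer/inner sides).
I_min = (203×141³ − 184.8×122.8³)/12 = 1.890×10^7 mm⁴
I = 1.890×10^7 mm⁴ = 1.890×10^-5 m⁴
Effective length L_e = K·L = 1 × 6.75 = 6.750 m
P_cr = π²EI / L_e² = π² × 202×10⁹ × 1.890×10^-5 / 6.750² = 8.271×10^5 N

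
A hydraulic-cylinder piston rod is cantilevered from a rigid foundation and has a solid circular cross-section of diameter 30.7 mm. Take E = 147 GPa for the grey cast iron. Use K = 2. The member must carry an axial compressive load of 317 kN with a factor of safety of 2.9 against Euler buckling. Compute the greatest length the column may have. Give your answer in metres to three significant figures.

L_max ≈ 0.131 m

I = πd⁴/64 = π×30.7⁴/64 = 4.360×10^4 mm⁴
I = 4.360×10^-8 m⁴
Required critical load P_cr = n·P = 2.9 × 317 = 919.3 kN = 9.193×10^5 N
From P_cr = π²EI/(K·L)²:  L = (1/K)·√(π²EI/P_cr) = (1/2)·√(π²×1.47×10^11×4.360×10^-8/9.193×10^5)
L = 0.131 m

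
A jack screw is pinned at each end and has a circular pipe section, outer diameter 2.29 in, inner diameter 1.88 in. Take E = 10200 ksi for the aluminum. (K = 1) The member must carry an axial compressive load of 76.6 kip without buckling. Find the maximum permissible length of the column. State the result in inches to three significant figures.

d_o = 2.29 in, d_i = 1.88 in
I = π(d_o⁴ − d_i⁴)/64 = π(2.29⁴ − 1.880⁴)/64 = 0.7367 in⁴
At the buckling limit P_cr = P = 7.660×10^4 lb
From P_cr = π²EI/(K·L)²:  L = (1/K)·√(π²EI/P_cr) = (1/1)·√(π²×1.02×10^7×0.7367/7.660×10^4)
L = 31.1 in

L_max ≈ 31.1 in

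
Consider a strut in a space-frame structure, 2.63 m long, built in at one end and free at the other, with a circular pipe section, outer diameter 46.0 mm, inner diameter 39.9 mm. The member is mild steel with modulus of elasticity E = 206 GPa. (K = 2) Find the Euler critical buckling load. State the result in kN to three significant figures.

d_o = 46.0 mm, d_i = 39.9 mm
I = π(d_o⁴ − d_i⁴)/64 = π(46.0⁴ − 39.90⁴)/64 = 9.537×10^4 mm⁴
I = 9.537×10^4 mm⁴ = 9.537×10^-8 m⁴
Effective length L_e = K·L = 2 × 2.63 = 5.260 m
P_cr = π²EI / L_e² = π² × 206×10⁹ × 9.537×10^-8 / 5.260² = 7.009×10^3 N

P_cr ≈ 7.01 kN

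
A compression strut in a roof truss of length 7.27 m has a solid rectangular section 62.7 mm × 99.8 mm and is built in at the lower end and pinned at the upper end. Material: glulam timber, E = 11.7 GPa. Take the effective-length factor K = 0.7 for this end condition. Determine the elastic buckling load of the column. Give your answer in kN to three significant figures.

Buckling occurs about the weak axis: I_min = h·b³/12 with b = 62.7 mm (the shorter side).
I_min = 99.8×62.7³/12 = 2.050×10^6 mm⁴
I = 2.050×10^6 mm⁴ = 2.050×10^-6 m⁴
Effective length L_e = K·L = 0.7 × 7.27 = 5.089 m
P_cr = π²EI / L_e² = π² × 11.7×10⁹ × 2.050×10^-6 / 5.089² = 9.141×10^3 N

P_cr ≈ 9.14 kN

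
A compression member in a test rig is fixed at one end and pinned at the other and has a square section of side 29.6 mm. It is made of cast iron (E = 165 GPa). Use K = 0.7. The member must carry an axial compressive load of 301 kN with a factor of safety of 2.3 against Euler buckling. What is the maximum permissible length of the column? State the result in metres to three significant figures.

I = a⁴/12 = 29.6⁴/12 = 6.397×10^4 mm⁴
I = 6.397×10^-8 m⁴
Required critical load P_cr = n·P = 2.3 × 301 = 692.3 kN = 6.923×10^5 N
From P_cr = π²EI/(K·L)²:  L = (1/K)·√(π²EI/P_cr) = (1/0.7)·√(π²×1.65×10^11×6.397×10^-8/6.923×10^5)
L = 0.554 m

L_max ≈ 0.554 m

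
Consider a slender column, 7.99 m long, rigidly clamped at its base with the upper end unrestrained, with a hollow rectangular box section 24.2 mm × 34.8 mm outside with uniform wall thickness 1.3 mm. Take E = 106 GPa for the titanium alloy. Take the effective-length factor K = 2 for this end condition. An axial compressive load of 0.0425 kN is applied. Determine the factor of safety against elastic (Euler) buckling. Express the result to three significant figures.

n ≈ 1.36

Inner dimensions: h_i = 34.8 − 2×1.3 = 32.20 mm, b_i = 24.2 − 2×1.3 = 21.60 mm
Weak-axis I_min = (h_o·b_o³ − h_i·b_i³)/12 with b_o = 24.2, b_i = 21.60 mm (shorter outer/inner sides).
I_min = (34.8×24.2³ − 32.20×21.60³)/12 = 1.406×10^4 mm⁴
I = 1.406×10^4 mm⁴ = 1.406×10^-8 m⁴
Effective length L_e = K·L = 2 × 7.99 = 15.98 m
P_cr = π²EI / L_e² = π² × 106×10⁹ × 1.406×10^-8 / 15.98² = 57.60 N
Factor of safety n = P_cr / P = 0.057595 / 0.0425 = 1.36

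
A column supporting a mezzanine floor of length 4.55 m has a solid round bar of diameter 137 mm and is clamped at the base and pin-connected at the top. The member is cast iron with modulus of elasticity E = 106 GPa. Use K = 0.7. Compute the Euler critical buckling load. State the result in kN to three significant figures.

P_cr ≈ 1780 kN

I = πd⁴/64 = π×137⁴/64 = 1.729×10^7 mm⁴
I = 1.729×10^7 mm⁴ = 1.729×10^-5 m⁴
Effective length L_e = K·L = 0.7 × 4.55 = 3.185 m
P_cr = π²EI / L_e² = π² × 106×10⁹ × 1.729×10^-5 / 3.185² = 1.783×10^6 N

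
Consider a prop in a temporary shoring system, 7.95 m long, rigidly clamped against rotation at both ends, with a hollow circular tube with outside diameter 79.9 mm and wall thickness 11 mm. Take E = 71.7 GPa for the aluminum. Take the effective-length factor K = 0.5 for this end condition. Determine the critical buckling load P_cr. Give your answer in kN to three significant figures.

P_cr ≈ 64.9 kN

Inner diameter d_i = 79.9 − 2×11 = 57.90 mm
I = π(d_o⁴ − d_i⁴)/64 = π(79.9⁴ − 57.90⁴)/64 = 1.449×10^6 mm⁴
I = 1.449×10^6 mm⁴ = 1.449×10^-6 m⁴
Effective length L_e = K·L = 0.5 × 7.95 = 3.975 m
P_cr = π²EI / L_e² = π² × 71.7×10⁹ × 1.449×10^-6 / 3.975² = 6.489×10^4 N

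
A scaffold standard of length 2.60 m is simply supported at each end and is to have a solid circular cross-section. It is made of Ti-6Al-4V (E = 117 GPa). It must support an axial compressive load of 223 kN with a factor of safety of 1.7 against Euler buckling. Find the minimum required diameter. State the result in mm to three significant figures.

d ≈ 82.0 mm

Required P_cr = n·P = 1.7 × 223 = 379.1 kN
L_e = K·L = 1 × 2.60 = 2.600 m
Required I = P_cr·L_e²/(π²E) = 3.791×10^5 × 2.600² / (π² × 1.17×10^11) = 2.219×10^-6 m⁴
I_req = 2.219×10^6 mm⁴
Solid circle: I = πd⁴/64  ⇒  d = (64I/π)^(1/4) = (64×2.219×10^6/π)^(1/4) = 82.0 mm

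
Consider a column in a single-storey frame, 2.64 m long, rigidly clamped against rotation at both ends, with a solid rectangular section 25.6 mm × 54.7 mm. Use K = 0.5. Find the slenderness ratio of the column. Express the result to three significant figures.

λ ≈ 179

For a rectangle r_min = b/√12 = 25.6/√12 = 7.390 mm
L_e = K·L = 0.5 × 2.64 m = 1.320 m = 1320.0 mm
λ = L_e / r_min = 1320.0 / 7.390 = 179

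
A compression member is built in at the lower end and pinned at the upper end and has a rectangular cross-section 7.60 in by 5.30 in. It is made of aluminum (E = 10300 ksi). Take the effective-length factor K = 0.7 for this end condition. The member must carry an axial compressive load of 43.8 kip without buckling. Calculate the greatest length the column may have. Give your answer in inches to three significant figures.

L_max ≈ 668 in

Buckling occurs about the weak axis: I_min = h·b³/12 with b = 5.30 in (the shorter side).
I_min = 7.60×5.30³/12 = 94.29 in⁴
At the buckling limit P_cr = P = 4.380×10^4 lb
From P_cr = π²EI/(K·L)²:  L = (1/K)·√(π²EI/P_cr) = (1/0.7)·√(π²×1.03×10^7×94.29/4.380×10^4)
L = 668 in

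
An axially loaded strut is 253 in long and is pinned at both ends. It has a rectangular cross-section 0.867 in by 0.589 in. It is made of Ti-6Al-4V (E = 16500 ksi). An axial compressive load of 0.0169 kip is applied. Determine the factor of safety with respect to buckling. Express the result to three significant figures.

Buckling occurs about the weak axis: I_min = h·b³/12 with b = 0.589 in (the shorter side).
I_min = 0.867×0.589³/12 = 1.476×10^-2 in⁴
Effective length L_e = K·L = 1 × 253 = 253.0 in
P_cr = π²EI / L_e² = π² × 16500×10³ × 1.476×10^-2 / 253.0² = 37.56 lb
Factor of safety n = P_cr / P = 0.037560 / 0.0169 = 2.22

n ≈ 2.22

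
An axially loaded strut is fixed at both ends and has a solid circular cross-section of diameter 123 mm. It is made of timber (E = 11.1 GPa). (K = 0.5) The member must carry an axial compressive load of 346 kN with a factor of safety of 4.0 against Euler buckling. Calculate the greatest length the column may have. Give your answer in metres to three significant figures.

L_max ≈ 1.89 m

I = πd⁴/64 = π×123⁴/64 = 1.124×10^7 mm⁴
I = 1.124×10^-5 m⁴
Required critical load P_cr = n·P = 4.0 × 346 = 1384 kN = 1.384×10^6 N
From P_cr = π²EI/(K·L)²:  L = (1/K)·√(π²EI/P_cr) = (1/0.5)·√(π²×1.11×10^10×1.124×10^-5/1.384×10^6)
L = 1.89 m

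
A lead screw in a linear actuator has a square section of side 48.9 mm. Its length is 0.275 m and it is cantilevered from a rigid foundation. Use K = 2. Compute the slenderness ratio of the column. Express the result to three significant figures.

For a square r = a/√12 = 48.9/√12 = 14.12 mm
L_e = K·L = 2 × 0.275 m = 0.5500 m = 550.00 mm
λ = L_e / r_min = 550.00 / 14.12 = 39.0

λ ≈ 39.0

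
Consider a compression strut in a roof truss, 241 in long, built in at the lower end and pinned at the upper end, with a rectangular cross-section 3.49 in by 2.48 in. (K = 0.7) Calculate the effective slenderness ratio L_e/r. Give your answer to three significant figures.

Buckling occurs about the weak axis: I_min = h·b³/12 with b = 2.48 in (the shorter side).
I_min = 3.49×2.48³/12 = 4.436 in⁴
A = 8.655 in²;  r_min = √(I/A) = √(4.436/8.655) = 0.7159 in
L_e = K·L = 0.7 × 241 = 168.7 in
λ = L_e / r_min = 168.70 / 0.7159 = 236

λ ≈ 236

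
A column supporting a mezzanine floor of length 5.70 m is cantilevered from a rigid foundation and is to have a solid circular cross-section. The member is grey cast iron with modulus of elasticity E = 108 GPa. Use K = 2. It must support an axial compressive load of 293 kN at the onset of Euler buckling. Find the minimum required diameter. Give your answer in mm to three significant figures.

L_e = K·L = 2 × 5.70 = 11.40 m
Required I = P_cr·L_e²/(π²E) = 2.930×10^5 × 11.40² / (π² × 1.08×10^11) = 3.572×10^-5 m⁴
I_req = 3.572×10^7 mm⁴
Solid circle: I = πd⁴/64  ⇒  d = (64I/π)^(1/4) = (64×3.572×10^7/π)^(1/4) = 164 mm

d ≈ 164 mm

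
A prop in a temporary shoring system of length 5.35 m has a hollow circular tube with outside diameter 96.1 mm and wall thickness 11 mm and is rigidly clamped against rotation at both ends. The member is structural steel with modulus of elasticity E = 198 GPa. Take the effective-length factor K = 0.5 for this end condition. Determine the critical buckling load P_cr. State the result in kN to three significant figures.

P_cr ≈ 739 kN

Inner diameter d_i = 96.1 − 2×11 = 74.10 mm
I = π(d_o⁴ − d_i⁴)/64 = π(96.1⁴ − 74.10⁴)/64 = 2.707×10^6 mm⁴
I = 2.707×10^6 mm⁴ = 2.707×10^-6 m⁴
Effective length L_e = K·L = 0.5 × 5.35 = 2.675 m
P_cr = π²EI / L_e² = π² × 198×10⁹ × 2.707×10^-6 / 2.675² = 7.392×10^5 N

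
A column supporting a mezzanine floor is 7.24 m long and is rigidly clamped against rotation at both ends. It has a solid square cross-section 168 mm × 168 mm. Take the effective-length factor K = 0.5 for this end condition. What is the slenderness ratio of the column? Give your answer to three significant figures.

λ ≈ 74.6

For a square r = a/√12 = 168/√12 = 48.50 mm
L_e = K·L = 0.5 × 7.24 m = 3.620 m = 3620.0 mm
λ = L_e / r_min = 3620.0 / 48.50 = 74.6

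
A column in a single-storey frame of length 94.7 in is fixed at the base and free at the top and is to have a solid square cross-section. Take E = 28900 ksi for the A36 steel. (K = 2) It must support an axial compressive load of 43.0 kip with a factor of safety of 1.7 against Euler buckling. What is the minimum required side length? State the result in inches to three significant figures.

a ≈ 3.24 in

Required P_cr = n·P = 1.7 × 43.0 = 73.10 kip
L_e = K·L = 2 × 94.7 = 189.4 in
Required I = P_cr·L_e²/(π²E) = 7.310×10^4 × 189.4² / (π² × 2.89×10^7) = 9.193 in⁴
Solid square: I = a⁴/12  ⇒  a = (12I)^(1/4) = (12×9.193)^(1/4) = 3.24 in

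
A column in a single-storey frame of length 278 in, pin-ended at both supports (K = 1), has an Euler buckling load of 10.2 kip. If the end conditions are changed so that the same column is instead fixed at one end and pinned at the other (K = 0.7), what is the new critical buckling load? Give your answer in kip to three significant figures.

P_cr ≈ 20.8 kip

P_cr ∝ 1/K², so P_cr,new = P_cr,old × (K_old/K_new)² = 10.2 × (1/0.7)²
= 10.2 × 2.041 = 20.8 kip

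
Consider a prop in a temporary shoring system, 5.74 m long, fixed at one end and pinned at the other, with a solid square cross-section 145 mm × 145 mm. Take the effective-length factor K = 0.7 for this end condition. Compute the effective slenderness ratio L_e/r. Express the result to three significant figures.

λ ≈ 96.0

I = a⁴/12 = 145⁴/12 = 3.684×10^7 mm⁴
A = 2.103×10^4 mm²;  r_min = √(I/A) = √(3.684×10^7/2.103×10^4) = 41.86 mm
L_e = K·L = 0.7 × 5.74 m = 4.018 m = 4018.0 mm
λ = L_e / r_min = 4018.0 / 41.86 = 96.0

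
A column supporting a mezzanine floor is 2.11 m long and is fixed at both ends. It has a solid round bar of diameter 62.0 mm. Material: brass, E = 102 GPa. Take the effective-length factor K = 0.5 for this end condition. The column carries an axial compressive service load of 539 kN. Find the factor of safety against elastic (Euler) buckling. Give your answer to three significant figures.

n ≈ 1.22

I = πd⁴/64 = π×62.0⁴/64 = 7.253×10^5 mm⁴
I = 7.253×10^5 mm⁴ = 7.253×10^-7 m⁴
Effective length L_e = K·L = 0.5 × 2.11 = 1.055 m
P_cr = π²EI / L_e² = π² × 102×10⁹ × 7.253×10^-7 / 1.055² = 6.560×10^5 N
Factor of safety n = P_cr / P = 656.04 / 539 = 1.22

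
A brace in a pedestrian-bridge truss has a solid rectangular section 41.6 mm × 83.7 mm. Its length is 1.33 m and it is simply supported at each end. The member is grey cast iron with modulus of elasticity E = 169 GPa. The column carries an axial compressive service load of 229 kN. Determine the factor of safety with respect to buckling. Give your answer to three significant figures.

Buckling occurs about the weak axis: I_min = h·b³/12 with b = 41.6 mm (the shorter side).
I_min = 83.7×41.6³/12 = 5.021×10^5 mm⁴
I = 5.021×10^5 mm⁴ = 5.021×10^-7 m⁴
Effective length L_e = K·L = 1 × 1.33 = 1.330 m
P_cr = π²EI / L_e² = π² × 169×10⁹ × 5.021×10^-7 / 1.330² = 4.735×10^5 N
Factor of safety n = P_cr / P = 473.49 / 229 = 2.07

n ≈ 2.07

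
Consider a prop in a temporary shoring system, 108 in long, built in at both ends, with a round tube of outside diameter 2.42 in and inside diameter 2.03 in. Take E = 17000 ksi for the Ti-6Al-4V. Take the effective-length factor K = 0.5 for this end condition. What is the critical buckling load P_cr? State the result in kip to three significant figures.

P_cr ≈ 48.9 kip

d_o = 2.42 in, d_i = 2.03 in
I = π(d_o⁴ − d_i⁴)/64 = π(2.42⁴ − 2.030⁴)/64 = 0.8500 in⁴
Effective length L_e = K·L = 0.5 × 108 = 54.00 in
P_cr = π²EI / L_e² = π² × 17000×10³ × 0.8500 / 54.00² = 4.891×10^4 lb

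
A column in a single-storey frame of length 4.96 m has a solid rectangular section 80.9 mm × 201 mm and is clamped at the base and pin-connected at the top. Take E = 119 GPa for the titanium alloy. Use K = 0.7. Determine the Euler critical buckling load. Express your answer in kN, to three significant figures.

P_cr ≈ 864 kN

Buckling occurs about the weak axis: I_min = h·b³/12 with b = 80.9 mm (the shorter side).
I_min = 201×80.9³/12 = 8.869×10^6 mm⁴
I = 8.869×10^6 mm⁴ = 8.869×10^-6 m⁴
Effective length L_e = K·L = 0.7 × 4.96 = 3.472 m
P_cr = π²EI / L_e² = π² × 119×10⁹ × 8.869×10^-6 / 3.472² = 8.641×10^5 N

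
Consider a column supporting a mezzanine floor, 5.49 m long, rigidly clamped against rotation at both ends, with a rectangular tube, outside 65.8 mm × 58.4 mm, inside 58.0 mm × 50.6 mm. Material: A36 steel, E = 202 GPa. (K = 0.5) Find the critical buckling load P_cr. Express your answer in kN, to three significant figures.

P_cr ≈ 123 kN

Weak-axis I_min = (h_o·b_o³ − h_i·b_i³)/12 with b_o = 58.4, b_i = 50.60 mm (shorter outer/inner sides).
I_min = (65.8×58.4³ − 58.00×50.60³)/12 = 4.660×10^5 mm⁴
I = 4.660×10^5 mm⁴ = 4.660×10^-7 m⁴
Effective length L_e = K·L = 0.5 × 5.49 = 2.745 m
P_cr = π²EI / L_e² = π² × 202×10⁹ × 4.660×10^-7 / 2.745² = 1.233×10^5 N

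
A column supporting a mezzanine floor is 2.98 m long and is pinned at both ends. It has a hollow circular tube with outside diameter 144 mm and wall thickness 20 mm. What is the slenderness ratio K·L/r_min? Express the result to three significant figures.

Inner diameter d_i = 144 − 2×20 = 104.0 mm
I = π(d_o⁴ − d_i⁴)/64 = π(144⁴ − 104.0⁴)/64 = 1.536×10^7 mm⁴
A = 7.791×10^3 mm²;  r_min = √(I/A) = √(1.536×10^7/7.791×10^3) = 44.41 mm
L_e = K·L = 1 × 2.98 m = 2.980 m = 2980.0 mm
λ = L_e / r_min = 2980.0 / 44.41 = 67.1

λ ≈ 67.1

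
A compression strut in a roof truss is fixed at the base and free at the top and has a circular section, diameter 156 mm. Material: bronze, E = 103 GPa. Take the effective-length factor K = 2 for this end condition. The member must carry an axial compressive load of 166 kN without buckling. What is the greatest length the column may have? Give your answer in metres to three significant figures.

L_max ≈ 6.67 m

I = πd⁴/64 = π×156⁴/64 = 2.907×10^7 mm⁴
I = 2.907×10^-5 m⁴
At the buckling limit P_cr = P = 1.660×10^5 N
From P_cr = π²EI/(K·L)²:  L = (1/K)·√(π²EI/P_cr) = (1/2)·√(π²×1.03×10^11×2.907×10^-5/1.660×10^5)
L = 6.67 m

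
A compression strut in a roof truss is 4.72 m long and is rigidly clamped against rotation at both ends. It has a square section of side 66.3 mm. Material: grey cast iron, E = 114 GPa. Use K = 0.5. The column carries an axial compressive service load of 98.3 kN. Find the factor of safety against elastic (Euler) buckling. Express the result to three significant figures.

I = a⁴/12 = 66.3⁴/12 = 1.610×10^6 mm⁴
I = 1.610×10^6 mm⁴ = 1.610×10^-6 m⁴
Effective length L_e = K·L = 0.5 × 4.72 = 2.360 m
P_cr = π²EI / L_e² = π² × 114×10⁹ × 1.610×10^-6 / 2.360² = 3.253×10^5 N
Factor of safety n = P_cr / P = 325.28 / 98.3 = 3.31

n ≈ 3.31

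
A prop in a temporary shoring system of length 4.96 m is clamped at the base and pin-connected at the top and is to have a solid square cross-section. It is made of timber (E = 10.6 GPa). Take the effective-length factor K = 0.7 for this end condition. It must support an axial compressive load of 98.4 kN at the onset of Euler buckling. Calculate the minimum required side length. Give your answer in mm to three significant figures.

L_e = K·L = 0.7 × 4.96 = 3.472 m
Required I = P_cr·L_e²/(π²E) = 9.840×10^4 × 3.472² / (π² × 1.06×10^10) = 1.134×10^-5 m⁴
I_req = 1.134×10^7 mm⁴
Solid square: I = a⁴/12  ⇒  a = (12I)^(1/4) = (12×1.134×10^7)^(1/4) = 108 mm

a ≈ 108 mm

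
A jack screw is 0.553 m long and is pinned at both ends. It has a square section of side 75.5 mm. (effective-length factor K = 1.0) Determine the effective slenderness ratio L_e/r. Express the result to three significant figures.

λ ≈ 25.4

I = a⁴/12 = 75.5⁴/12 = 2.708×10^6 mm⁴
A = 5.700×10^3 mm²;  r_min = √(I/A) = √(2.708×10^6/5.700×10^3) = 21.79 mm
L_e = K·L = 1 × 0.553 m = 0.5530 m = 553.00 mm
λ = L_e / r_min = 553.00 / 21.79 = 25.4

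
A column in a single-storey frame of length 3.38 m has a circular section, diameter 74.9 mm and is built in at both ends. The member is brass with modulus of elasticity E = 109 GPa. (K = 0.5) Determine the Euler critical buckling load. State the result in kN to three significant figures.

P_cr ≈ 582 kN

I = πd⁴/64 = π×74.9⁴/64 = 1.545×10^6 mm⁴
I = 1.545×10^6 mm⁴ = 1.545×10^-6 m⁴
Effective length L_e = K·L = 0.5 × 3.38 = 1.690 m
P_cr = π²EI / L_e² = π² × 109×10⁹ × 1.545×10^-6 / 1.690² = 5.819×10^5 N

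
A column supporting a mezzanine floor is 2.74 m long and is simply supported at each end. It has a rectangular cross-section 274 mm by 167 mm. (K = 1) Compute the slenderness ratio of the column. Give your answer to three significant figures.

For a rectangle r_min = b/√12 = 167/√12 = 48.21 mm
L_e = K·L = 1 × 2.74 m = 2.740 m = 2740.0 mm
λ = L_e / r_min = 2740.0 / 48.21 = 56.8

λ ≈ 56.8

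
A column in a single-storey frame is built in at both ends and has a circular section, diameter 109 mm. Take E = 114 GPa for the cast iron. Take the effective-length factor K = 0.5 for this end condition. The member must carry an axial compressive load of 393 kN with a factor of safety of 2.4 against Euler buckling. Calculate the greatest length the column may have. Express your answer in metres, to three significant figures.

I = πd⁴/64 = π×109⁴/64 = 6.929×10^6 mm⁴
I = 6.929×10^-6 m⁴
Required critical load P_cr = n·P = 2.4 × 393 = 943.2 kN = 9.432×10^5 N
From P_cr = π²EI/(K·L)²:  L = (1/K)·√(π²EI/P_cr) = (1/0.5)·√(π²×1.14×10^11×6.929×10^-6/9.432×10^5)
L = 5.75 m

L_max ≈ 5.75 m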